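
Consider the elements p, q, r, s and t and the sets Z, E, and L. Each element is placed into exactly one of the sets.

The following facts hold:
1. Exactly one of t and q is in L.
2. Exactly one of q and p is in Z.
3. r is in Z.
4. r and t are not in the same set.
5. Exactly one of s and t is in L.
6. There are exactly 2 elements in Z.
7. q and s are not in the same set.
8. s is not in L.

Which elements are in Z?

Z = {q, r}

From (3): r ∈ Z.
From (8): s ∉ L.
(4): t ∉ Z.
(5) (exactly one): t ∈ L.
(1) (exactly one): q ∉ L.
Suppose p ∈ Z: no assignment then satisfies all the clues, so p ∉ Z.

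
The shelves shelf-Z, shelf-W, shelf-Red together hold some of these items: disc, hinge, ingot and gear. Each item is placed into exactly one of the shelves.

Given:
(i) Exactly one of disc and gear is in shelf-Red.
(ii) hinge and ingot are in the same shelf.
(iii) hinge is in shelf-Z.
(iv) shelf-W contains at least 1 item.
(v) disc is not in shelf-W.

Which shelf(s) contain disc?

disc: shelf-Red

From (iii): hinge ∈ shelf-Z.
From (v): disc ∉ shelf-W.
(ii): ingot matches hinge: ingot ∈ shelf-Z.
(iv): only 1 candidates remain for shelf-W, so all are in.
(i) (exactly one): disc ∈ shelf-Red.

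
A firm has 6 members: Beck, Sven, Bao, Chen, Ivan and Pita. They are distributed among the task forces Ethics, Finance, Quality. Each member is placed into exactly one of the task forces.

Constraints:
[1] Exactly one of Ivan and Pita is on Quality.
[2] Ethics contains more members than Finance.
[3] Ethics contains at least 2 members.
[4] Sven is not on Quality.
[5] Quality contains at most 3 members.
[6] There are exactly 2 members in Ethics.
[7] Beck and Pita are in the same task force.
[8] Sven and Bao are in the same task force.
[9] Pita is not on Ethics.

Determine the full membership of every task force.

Ethics = {Bao, Sven}; Finance = {Ivan}; Quality = {Beck, Chen, Pita}

From (4): Sven ∉ Quality.
From (9): Pita ∉ Ethics.
(7): Beck matches Pita: Beck ∉ Ethics.
(8): Bao matches Sven: Bao ∉ Quality.
Suppose Beck ∈ Finance: no assignment then satisfies all the clues, so Beck ∉ Finance.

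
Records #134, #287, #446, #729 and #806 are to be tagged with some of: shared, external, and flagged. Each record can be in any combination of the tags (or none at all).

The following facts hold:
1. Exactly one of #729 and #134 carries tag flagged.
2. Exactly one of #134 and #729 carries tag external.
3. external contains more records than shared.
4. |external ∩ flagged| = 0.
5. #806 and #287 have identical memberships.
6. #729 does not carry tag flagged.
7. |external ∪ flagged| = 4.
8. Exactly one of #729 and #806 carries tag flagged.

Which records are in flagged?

flagged = {#134, #287, #806}

From (6): #729 ∉ flagged.
(1) (exactly one): #134 ∈ flagged.
(8) (exactly one): #806 ∈ flagged.
(5): #287 matches #806: #287 ∈ flagged.
Suppose #446 ∈ flagged: no assignment then satisfies all the clues, so #446 ∉ flagged.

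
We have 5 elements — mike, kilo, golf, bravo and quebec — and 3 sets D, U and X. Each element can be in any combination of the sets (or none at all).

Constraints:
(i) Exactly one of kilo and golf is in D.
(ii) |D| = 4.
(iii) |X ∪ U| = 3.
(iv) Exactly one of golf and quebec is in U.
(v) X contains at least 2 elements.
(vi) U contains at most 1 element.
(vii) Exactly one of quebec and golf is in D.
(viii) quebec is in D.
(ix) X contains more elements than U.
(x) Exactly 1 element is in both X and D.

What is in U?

U = {quebec}

From (viii): quebec ∈ D.
(vii) (exactly one): golf ∉ D.
(i) (exactly one): kilo ∈ D.
(ii): only 4 candidates remain for D, so all are in.
Suppose mike ∈ U: no assignment then satisfies all the clues, so mike ∉ U.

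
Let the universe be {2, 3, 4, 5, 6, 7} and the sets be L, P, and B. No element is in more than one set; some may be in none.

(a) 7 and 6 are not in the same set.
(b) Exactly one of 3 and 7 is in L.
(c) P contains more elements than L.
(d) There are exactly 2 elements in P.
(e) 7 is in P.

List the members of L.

L = {3}

From (e): 7 ∈ P.
(a): 6 ∉ P.
(b) (exactly one): 3 ∈ L.
Suppose 2 ∈ L: no assignment then satisfies all the clues, so 2 ∉ L.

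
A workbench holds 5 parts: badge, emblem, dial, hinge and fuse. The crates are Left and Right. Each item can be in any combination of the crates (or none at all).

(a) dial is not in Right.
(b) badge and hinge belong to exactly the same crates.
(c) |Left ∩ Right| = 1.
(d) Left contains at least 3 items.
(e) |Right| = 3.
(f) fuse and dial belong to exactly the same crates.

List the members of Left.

Left = {dial, emblem, fuse}

From (a): dial ∉ Right.
(f): fuse matches dial: fuse ∉ Right.
(e): only 3 candidates remain for Right, so all are in.
Suppose badge ∈ Left: no assignment then satisfies all the clues, so badge ∉ Left.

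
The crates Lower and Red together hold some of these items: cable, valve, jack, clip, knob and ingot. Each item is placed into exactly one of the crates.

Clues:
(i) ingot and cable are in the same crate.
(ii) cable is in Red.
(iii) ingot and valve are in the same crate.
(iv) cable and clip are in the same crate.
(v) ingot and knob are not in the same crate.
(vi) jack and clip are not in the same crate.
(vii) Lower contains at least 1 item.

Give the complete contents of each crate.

Lower = {jack, knob}; Red = {cable, clip, ingot, valve}

From (ii): cable ∈ Red.
(i): ingot matches cable: ingot ∉ Lower.
(i): ingot matches cable: ingot ∈ Red.
(iii): valve matches ingot: valve ∉ Lower.
(iii): valve matches ingot: valve ∈ Red.
(iv): clip matches cable: clip ∉ Lower.
(iv): clip matches cable: clip ∈ Red.
(v): knob ∉ Red.
(vi): jack ∉ Red.
Only one crate left: jack ∈ Lower.
Only one crate left: knob ∈ Lower.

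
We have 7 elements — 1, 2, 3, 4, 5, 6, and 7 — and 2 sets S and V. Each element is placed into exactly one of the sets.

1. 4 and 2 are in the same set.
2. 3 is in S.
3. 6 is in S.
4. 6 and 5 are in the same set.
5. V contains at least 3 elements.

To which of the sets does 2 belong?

2: V

From (2): 3 ∈ S.
From (3): 6 ∈ S.
(4): 5 matches 6: 5 ∈ S.
Suppose 2 ∈ S: no assignment then satisfies all the clues, so 2 ∉ S.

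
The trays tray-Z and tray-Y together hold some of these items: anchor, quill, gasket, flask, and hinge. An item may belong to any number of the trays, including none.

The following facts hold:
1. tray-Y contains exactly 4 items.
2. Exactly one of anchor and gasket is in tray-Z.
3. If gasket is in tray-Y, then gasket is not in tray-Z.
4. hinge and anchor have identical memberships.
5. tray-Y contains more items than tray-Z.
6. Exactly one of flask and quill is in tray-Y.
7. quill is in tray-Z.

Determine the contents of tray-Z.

tray-Z = {anchor, hinge, quill}

From (7): quill ∈ tray-Z.
Suppose anchor ∉ tray-Z: no assignment then satisfies all the clues, so anchor ∈ tray-Z.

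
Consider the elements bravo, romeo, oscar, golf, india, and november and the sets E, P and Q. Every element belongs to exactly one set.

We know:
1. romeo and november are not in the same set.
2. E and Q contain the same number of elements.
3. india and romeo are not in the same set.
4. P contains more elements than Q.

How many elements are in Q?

1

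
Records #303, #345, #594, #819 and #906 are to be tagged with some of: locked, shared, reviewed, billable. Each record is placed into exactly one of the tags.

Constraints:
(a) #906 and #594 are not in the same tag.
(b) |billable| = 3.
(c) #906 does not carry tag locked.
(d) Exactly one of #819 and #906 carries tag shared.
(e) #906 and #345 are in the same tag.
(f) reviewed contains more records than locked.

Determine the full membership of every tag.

locked = {}; shared = {#819}; reviewed = {#594}; billable = {#303, #345, #906}

From (c): #906 ∉ locked.
(e): #345 matches #906: #345 ∉ locked.
Suppose #303 ∈ locked: no assignment then satisfies all the clues, so #303 ∉ locked.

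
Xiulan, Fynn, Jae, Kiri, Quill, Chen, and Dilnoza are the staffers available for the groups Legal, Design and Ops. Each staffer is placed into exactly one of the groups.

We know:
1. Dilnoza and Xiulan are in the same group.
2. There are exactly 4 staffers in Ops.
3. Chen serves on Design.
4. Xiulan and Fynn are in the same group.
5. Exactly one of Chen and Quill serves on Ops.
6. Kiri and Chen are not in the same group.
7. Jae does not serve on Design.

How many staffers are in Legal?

2

From (3): Chen ∈ Design.
From (7): Jae ∉ Design.
(5) (exactly one): Quill ∈ Ops.
(6): Kiri ∉ Design.
Suppose Xiulan ∈ Legal: no assignment then satisfies all the clues, so Xiulan ∉ Legal.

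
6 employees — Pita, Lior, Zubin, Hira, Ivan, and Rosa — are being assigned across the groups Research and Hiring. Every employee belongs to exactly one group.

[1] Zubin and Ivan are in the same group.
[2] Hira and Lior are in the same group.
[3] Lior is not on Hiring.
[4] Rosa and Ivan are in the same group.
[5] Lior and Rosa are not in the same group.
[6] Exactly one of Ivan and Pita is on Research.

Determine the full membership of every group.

From (3): Lior ∉ Hiring.
(2): Hira matches Lior: Hira ∉ Hiring.
Only one group left: Lior ∈ Research.
Only one group left: Hira ∈ Research.
(5): Rosa ∉ Research.
Only one group left: Rosa ∈ Hiring.
(4): Ivan matches Rosa: Ivan ∉ Research.
(4): Ivan matches Rosa: Ivan ∈ Hiring.
(6) (exactly one): Pita ∈ Research.
(1): Zubin matches Ivan: Zubin ∉ Research.
(1): Zubin matches Ivan: Zubin ∈ Hiring.

Research = {Hira, Lior, Pita}; Hiring = {Ivan, Rosa, Zubin}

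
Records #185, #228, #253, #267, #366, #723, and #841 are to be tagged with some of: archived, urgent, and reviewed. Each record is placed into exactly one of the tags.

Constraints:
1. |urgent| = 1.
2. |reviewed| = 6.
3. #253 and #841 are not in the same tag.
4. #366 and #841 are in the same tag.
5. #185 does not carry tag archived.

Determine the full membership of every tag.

archived = {}; urgent = {#253}; reviewed = {#185, #228, #267, #366, #723, #841}

From (5): #185 ∉ archived.
Suppose #185 ∈ urgent: no assignment then satisfies all the clues, so #185 ∉ urgent.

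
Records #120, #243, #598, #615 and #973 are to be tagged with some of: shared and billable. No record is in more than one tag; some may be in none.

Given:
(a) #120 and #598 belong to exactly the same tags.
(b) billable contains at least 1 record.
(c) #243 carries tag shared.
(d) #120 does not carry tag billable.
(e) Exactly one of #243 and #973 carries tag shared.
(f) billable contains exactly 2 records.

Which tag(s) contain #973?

#973: billable

From (c): #243 ∈ shared.
From (d): #120 ∉ billable.
(a): #598 matches #120: #598 ∉ billable.
(e) (exactly one): #973 ∉ shared.
(f): only 2 candidates remain for billable, so all are in.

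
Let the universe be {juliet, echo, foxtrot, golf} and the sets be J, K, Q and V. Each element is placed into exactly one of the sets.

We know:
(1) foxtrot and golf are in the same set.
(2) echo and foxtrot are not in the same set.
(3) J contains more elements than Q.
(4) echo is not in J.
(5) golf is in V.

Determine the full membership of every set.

J = {juliet}; K = {echo}; Q = {}; V = {foxtrot, golf}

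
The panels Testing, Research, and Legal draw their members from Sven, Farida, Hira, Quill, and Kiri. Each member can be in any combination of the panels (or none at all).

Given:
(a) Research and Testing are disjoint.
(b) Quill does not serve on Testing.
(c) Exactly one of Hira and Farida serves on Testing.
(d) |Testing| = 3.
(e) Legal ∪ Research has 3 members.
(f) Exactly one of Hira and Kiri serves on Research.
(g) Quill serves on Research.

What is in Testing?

Testing = {Farida, Kiri, Sven}

From (b): Quill ∉ Testing.
From (g): Quill ∈ Research.
Suppose Sven ∉ Testing: no assignment then satisfies all the clues, so Sven ∈ Testing.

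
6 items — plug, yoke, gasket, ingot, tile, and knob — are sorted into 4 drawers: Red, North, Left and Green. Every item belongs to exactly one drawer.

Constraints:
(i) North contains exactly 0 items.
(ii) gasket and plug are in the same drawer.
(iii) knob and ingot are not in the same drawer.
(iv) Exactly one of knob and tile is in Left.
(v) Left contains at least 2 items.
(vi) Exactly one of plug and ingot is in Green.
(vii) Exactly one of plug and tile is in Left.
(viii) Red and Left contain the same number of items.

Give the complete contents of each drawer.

Red = {knob, yoke}; North = {}; Left = {ingot, tile}; Green = {gasket, plug}

(i): North already has 0, so the rest are out.
Suppose plug ∈ Red: no assignment then satisfies all the clues, so plug ∉ Red.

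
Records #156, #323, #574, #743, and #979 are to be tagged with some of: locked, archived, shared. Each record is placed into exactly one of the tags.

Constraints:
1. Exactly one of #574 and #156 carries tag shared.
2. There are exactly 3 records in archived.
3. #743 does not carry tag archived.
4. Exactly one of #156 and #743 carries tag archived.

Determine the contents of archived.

archived = {#156, #323, #979}

From (3): #743 ∉ archived.
(4) (exactly one): #156 ∈ archived.
(1) (exactly one): #574 ∈ shared.
(2): only 3 candidates remain for archived, so all are in.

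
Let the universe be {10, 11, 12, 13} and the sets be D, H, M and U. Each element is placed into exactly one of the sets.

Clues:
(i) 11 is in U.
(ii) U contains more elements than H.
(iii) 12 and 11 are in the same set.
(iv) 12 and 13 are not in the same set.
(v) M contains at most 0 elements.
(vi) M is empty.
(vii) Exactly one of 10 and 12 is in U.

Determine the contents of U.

U = {11, 12}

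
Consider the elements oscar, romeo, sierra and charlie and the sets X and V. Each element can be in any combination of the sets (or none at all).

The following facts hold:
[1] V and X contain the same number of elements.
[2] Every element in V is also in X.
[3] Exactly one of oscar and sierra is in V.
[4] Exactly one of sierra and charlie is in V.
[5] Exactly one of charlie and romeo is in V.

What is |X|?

2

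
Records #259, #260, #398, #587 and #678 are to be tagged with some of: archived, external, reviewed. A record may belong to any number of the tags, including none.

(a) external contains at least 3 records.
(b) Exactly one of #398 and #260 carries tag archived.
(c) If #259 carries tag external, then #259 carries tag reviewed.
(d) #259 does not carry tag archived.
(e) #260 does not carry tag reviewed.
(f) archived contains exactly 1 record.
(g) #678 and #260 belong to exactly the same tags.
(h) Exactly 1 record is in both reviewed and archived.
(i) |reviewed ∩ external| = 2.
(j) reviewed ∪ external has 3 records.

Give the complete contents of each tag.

From (d): #259 ∉ archived.
From (e): #260 ∉ reviewed.
(g): #678 matches #260: #678 ∉ reviewed.
Suppose #259 ∉ external: no assignment then satisfies all the clues, so #259 ∈ external.

archived = {#398}; external = {#259, #398, #587}; reviewed = {#259, #398}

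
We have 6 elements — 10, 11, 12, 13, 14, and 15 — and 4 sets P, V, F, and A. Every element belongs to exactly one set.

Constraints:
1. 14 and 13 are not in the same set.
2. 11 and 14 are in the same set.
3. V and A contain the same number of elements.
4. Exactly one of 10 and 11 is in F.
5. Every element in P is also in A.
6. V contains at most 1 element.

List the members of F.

F = {11, 12, 14, 15}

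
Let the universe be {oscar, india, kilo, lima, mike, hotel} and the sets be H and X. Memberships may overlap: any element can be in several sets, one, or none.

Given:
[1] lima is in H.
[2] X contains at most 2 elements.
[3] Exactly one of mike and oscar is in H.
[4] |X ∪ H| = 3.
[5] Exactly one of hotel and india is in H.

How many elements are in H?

3

From (1): lima ∈ H.
Suppose kilo ∈ H: no assignment then satisfies all the clues, so kilo ∉ H.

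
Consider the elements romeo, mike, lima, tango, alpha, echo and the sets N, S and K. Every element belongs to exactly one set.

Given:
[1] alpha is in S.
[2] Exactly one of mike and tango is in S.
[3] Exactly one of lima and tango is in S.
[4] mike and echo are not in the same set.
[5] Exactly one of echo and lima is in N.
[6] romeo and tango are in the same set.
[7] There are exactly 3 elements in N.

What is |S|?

3

From (1): alpha ∈ S.
Suppose romeo ∉ N: no assignment then satisfies all the clues, so romeo ∈ N.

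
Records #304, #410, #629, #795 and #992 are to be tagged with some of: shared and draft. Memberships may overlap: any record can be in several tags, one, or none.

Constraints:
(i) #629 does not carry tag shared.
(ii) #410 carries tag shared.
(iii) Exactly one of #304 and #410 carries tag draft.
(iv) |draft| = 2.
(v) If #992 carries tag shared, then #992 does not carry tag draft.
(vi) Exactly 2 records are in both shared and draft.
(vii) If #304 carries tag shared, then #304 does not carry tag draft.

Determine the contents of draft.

draft = {#410, #795}

From (i): #629 ∉ shared.
From (ii): #410 ∈ shared.
Suppose #304 ∈ draft: no assignment then satisfies all the clues, so #304 ∉ draft.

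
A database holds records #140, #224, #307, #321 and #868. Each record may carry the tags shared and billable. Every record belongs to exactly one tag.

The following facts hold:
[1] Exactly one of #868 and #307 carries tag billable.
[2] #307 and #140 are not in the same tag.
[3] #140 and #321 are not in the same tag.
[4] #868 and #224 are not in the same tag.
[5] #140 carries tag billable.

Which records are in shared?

From (5): #140 ∈ billable.
(2): #307 ∉ billable.
(3): #321 ∉ billable.
Only one tag left: #307 ∈ shared.
Only one tag left: #321 ∈ shared.
(1) (exactly one): #868 ∈ billable.
(4): #224 ∉ billable.
Only one tag left: #224 ∈ shared.

shared = {#224, #307, #321}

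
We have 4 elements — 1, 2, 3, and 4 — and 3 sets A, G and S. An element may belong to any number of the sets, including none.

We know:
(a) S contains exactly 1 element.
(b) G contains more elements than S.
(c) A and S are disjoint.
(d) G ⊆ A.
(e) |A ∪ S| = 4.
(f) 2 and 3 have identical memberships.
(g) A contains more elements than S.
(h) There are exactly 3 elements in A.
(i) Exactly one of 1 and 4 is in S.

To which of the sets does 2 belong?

2: A, G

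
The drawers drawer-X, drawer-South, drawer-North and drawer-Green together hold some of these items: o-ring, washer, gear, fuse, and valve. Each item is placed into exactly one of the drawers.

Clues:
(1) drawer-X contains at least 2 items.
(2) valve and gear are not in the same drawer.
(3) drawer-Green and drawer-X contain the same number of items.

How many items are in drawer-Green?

2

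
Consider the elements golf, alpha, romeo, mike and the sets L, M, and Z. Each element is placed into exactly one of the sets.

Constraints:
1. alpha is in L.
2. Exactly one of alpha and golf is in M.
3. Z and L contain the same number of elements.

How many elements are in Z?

1

From (1): alpha ∈ L.
(2) (exactly one): golf ∈ M.
Suppose romeo ∈ L: no assignment then satisfies all the clues, so romeo ∉ L.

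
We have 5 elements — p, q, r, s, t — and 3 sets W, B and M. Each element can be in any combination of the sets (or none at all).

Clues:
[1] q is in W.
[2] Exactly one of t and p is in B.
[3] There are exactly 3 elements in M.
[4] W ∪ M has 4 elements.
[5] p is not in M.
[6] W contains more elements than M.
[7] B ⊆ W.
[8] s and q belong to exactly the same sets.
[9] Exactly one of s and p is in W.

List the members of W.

From (1): q ∈ W.
From (5): p ∉ M.
(8): s matches q: s ∈ W.
(9) (exactly one): p ∉ W.
(7) contrapositive: p ∉ B.
(2) (exactly one): t ∈ B.
(7) with t ∈ B: t ∈ W.
Suppose r ∉ W: no assignment then satisfies all the clues, so r ∈ W.

W = {q, r, s, t}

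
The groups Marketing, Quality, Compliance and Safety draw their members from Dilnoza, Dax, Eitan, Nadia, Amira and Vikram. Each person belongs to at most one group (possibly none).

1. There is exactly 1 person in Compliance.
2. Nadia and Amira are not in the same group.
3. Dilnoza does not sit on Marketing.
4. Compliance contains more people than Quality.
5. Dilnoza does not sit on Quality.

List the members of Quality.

Quality = {}

From (3): Dilnoza ∉ Marketing.
From (5): Dilnoza ∉ Quality.
Suppose Dax ∈ Quality: no assignment then satisfies all the clues, so Dax ∉ Quality.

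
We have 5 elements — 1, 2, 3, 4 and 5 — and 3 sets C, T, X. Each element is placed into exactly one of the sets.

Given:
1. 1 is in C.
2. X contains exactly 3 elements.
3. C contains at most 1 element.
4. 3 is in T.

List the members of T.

T = {3}

From (1): 1 ∈ C.
From (4): 3 ∈ T.
(2): only 3 candidates remain for X, so all are in.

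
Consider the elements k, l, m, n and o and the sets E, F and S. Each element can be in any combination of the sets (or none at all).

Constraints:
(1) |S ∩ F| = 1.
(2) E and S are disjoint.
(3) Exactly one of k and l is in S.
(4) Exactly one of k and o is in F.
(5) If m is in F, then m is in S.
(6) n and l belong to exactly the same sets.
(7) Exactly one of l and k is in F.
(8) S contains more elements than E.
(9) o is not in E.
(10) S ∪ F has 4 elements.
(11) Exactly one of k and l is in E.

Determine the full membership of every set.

From (9): o ∉ E.
Suppose k ∉ E: no assignment then satisfies all the clues, so k ∈ E.

E = {k}; F = {k, m}; S = {l, m, n}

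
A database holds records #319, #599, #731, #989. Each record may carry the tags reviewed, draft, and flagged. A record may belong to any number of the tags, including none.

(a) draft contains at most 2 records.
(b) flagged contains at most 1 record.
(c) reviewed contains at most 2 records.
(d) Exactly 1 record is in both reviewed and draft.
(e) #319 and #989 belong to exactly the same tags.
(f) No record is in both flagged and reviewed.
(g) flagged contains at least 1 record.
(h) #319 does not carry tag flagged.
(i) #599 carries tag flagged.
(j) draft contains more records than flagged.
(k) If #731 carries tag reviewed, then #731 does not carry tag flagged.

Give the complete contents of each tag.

reviewed = {#731}; draft = {#599, #731}; flagged = {#599}

From (h): #319 ∉ flagged.
From (i): #599 ∈ flagged.
(b): flagged already has 1, so the rest are out.
(f) (disjoint): #599 ∉ reviewed.
Suppose #319 ∈ reviewed: no assignment then satisfies all the clues, so #319 ∉ reviewed.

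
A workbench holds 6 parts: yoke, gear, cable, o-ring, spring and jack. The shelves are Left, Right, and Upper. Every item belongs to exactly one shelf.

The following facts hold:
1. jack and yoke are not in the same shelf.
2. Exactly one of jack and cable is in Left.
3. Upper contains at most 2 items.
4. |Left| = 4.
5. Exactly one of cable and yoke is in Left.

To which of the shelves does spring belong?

spring: Left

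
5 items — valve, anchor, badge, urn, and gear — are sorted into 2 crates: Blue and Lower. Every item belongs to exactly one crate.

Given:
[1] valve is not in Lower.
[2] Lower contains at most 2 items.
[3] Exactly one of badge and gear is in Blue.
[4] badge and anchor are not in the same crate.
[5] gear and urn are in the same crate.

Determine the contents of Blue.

Blue = {anchor, gear, urn, valve}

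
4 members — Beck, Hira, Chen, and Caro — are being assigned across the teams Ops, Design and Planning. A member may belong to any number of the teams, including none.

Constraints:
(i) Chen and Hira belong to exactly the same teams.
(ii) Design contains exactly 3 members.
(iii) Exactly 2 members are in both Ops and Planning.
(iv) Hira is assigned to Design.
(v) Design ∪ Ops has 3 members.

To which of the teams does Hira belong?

Hira: Design, Ops, Planning

From (iv): Hira ∈ Design.
(i): Chen matches Hira: Chen ∈ Design.
Suppose Hira ∉ Ops: no assignment then satisfies all the clues, so Hira ∈ Ops.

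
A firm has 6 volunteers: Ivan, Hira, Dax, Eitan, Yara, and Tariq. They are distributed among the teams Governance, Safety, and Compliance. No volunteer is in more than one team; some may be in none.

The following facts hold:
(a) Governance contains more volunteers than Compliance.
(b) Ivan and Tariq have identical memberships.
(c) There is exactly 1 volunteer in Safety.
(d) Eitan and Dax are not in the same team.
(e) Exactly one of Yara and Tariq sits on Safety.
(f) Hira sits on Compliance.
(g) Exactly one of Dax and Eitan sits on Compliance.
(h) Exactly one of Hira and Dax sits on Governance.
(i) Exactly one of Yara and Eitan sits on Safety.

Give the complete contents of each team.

Governance = {Dax, Ivan, Tariq}; Safety = {Yara}; Compliance = {Eitan, Hira}

From (f): Hira ∈ Compliance.
(h) (exactly one): Dax ∈ Governance.
(d): Eitan ∉ Governance.
(g) (exactly one): Eitan ∈ Compliance.
(i) (exactly one): Yara ∈ Safety.
(c): Safety already has 1, so the rest are out.
Suppose Ivan ∉ Governance: no assignment then satisfies all the clues, so Ivan ∈ Governance.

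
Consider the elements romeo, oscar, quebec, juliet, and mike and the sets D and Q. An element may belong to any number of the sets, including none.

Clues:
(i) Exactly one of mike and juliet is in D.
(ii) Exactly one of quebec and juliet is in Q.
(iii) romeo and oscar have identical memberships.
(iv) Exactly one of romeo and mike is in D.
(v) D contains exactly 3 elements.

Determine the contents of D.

D = {juliet, oscar, romeo}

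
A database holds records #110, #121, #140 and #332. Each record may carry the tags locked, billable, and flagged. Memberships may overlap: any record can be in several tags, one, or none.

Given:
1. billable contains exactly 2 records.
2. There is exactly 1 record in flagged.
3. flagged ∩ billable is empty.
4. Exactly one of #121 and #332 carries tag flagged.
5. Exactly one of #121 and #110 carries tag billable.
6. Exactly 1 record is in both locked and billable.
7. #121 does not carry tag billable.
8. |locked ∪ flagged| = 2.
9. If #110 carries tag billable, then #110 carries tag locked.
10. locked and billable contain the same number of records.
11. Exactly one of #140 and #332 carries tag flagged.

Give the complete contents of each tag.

locked = {#110, #332}; billable = {#110, #140}; flagged = {#332}

From (7): #121 ∉ billable.
(5) (exactly one): #110 ∈ billable.
(9): #110 ∈ locked.
(3) (disjoint): #110 ∉ flagged.
Suppose #121 ∈ locked: no assignment then satisfies all the clues, so #121 ∉ locked.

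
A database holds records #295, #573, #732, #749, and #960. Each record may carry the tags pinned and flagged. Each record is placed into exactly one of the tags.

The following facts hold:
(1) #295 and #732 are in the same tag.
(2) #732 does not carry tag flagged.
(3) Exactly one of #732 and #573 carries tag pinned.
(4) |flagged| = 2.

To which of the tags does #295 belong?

#295: pinned

From (2): #732 ∉ flagged.
(1): #295 matches #732: #295 ∉ flagged.
Only one tag left: #295 ∈ pinned.
Only one tag left: #732 ∈ pinned.
(3) (exactly one): #573 ∉ pinned.
Only one tag left: #573 ∈ flagged.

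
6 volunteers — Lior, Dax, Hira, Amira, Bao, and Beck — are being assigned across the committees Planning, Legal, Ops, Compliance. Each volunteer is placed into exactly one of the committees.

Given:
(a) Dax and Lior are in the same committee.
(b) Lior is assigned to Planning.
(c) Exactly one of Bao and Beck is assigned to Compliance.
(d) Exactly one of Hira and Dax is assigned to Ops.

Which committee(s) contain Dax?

Dax: Planning

From (b): Lior ∈ Planning.
(a): Dax matches Lior: Dax ∈ Planning.
(d) (exactly one): Hira ∈ Ops.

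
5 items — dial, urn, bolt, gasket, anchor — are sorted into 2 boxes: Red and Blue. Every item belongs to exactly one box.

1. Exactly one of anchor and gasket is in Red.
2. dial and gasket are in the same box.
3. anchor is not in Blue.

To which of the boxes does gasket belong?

From (3): anchor ∉ Blue.
Only one box left: anchor ∈ Red.
(1) (exactly one): gasket ∉ Red.
(2): dial matches gasket: dial ∉ Red.
Only one box left: dial ∈ Blue.
Only one box left: gasket ∈ Blue.

gasket: Blue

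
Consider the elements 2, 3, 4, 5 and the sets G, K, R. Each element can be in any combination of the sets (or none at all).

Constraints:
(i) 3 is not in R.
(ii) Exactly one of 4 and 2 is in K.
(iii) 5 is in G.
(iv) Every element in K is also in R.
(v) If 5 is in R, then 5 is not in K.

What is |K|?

From (i): 3 ∉ R.
From (iii): 5 ∈ G.
(iv) contrapositive: 3 ∉ K.
Suppose 5 ∈ K: no assignment then satisfies all the clues, so 5 ∉ K.

1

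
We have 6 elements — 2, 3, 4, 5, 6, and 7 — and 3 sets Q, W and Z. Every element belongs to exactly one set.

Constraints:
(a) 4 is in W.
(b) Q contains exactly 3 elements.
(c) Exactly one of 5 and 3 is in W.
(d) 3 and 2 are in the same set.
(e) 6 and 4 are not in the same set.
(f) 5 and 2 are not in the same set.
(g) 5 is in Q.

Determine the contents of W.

W = {2, 3, 4}

From (a): 4 ∈ W.
From (g): 5 ∈ Q.
(c) (exactly one): 3 ∈ W.
(d): 2 matches 3: 2 ∉ Q.
(d): 2 matches 3: 2 ∈ W.
(e): 6 ∉ W.
(b): only 3 candidates remain for Q, so all are in.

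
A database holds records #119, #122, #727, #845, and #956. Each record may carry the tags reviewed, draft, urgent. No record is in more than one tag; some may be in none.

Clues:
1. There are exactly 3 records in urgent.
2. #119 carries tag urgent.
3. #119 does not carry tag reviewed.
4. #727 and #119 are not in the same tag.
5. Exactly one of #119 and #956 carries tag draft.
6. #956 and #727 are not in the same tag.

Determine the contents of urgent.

From (2): #119 ∈ urgent.
(4): #727 ∉ urgent.
(5) (exactly one): #956 ∈ draft.
(6): #727 ∉ draft.
(1): only 3 candidates remain for urgent, so all are in.

urgent = {#119, #122, #845}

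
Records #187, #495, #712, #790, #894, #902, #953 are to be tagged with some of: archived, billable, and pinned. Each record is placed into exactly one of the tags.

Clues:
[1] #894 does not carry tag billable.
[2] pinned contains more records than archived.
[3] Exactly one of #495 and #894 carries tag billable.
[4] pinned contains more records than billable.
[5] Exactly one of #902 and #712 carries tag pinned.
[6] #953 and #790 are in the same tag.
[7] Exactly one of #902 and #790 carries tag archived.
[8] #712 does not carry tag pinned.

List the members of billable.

From (1): #894 ∉ billable.
From (8): #712 ∉ pinned.
(3) (exactly one): #495 ∈ billable.
(5) (exactly one): #902 ∈ pinned.
(7) (exactly one): #790 ∈ archived.
(6): #953 matches #790: #953 ∈ archived.
Suppose #187 ∈ billable: no assignment then satisfies all the clues, so #187 ∉ billable.

billable = {#495, #712}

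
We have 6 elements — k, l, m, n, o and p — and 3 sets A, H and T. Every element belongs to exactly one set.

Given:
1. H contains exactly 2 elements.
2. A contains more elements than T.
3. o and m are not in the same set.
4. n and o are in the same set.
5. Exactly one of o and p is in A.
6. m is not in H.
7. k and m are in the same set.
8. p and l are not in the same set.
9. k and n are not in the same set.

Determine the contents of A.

From (6): m ∉ H.
(7): k matches m: k ∉ H.
Suppose k ∉ A: no assignment then satisfies all the clues, so k ∈ A.

A = {k, m, p}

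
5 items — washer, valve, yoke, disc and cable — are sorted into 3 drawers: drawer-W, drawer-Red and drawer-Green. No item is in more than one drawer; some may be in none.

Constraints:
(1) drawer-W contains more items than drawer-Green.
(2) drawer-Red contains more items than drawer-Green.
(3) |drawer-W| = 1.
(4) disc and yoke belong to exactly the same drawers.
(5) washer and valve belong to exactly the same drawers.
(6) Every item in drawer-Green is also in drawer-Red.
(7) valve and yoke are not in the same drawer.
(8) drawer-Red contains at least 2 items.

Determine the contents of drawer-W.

drawer-W = {cable}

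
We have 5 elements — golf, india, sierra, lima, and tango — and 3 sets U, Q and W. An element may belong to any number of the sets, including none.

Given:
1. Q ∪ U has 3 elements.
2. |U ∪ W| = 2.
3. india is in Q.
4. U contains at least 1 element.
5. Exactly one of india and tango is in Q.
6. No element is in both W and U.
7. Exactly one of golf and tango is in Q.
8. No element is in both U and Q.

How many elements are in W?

1

From (3): india ∈ Q.
(5) (exactly one): tango ∉ Q.
(7) (exactly one): golf ∈ Q.
(8) (disjoint): golf ∉ U.
(8) (disjoint): india ∉ U.
Suppose sierra ∈ Q: no assignment then satisfies all the clues, so sierra ∉ Q.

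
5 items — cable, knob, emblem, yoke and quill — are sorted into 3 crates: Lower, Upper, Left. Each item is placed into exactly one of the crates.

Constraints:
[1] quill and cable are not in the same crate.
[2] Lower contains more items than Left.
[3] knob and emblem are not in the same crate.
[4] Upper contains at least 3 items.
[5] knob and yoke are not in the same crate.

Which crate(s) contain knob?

knob: Lower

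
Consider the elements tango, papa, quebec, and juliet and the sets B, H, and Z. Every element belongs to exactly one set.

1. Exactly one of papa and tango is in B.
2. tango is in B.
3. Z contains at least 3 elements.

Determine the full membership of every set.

B = {tango}; H = {}; Z = {juliet, papa, quebec}

From (2): tango ∈ B.
(1) (exactly one): papa ∉ B.
(3): only 3 candidates remain for Z, so all are in.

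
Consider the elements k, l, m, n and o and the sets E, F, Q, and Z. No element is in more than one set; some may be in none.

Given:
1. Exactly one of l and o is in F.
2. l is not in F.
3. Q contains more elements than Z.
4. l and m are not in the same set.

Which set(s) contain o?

o: F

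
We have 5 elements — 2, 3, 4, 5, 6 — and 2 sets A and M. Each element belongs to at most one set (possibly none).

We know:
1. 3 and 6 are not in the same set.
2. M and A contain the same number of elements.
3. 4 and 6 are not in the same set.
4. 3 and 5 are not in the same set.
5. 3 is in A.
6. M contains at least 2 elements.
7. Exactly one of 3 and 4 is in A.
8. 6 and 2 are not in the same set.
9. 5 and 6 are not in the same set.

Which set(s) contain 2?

From (5): 3 ∈ A.
(1): 6 ∉ A.
(4): 5 ∉ A.
(7) (exactly one): 4 ∉ A.
Suppose 2 ∉ A: no assignment then satisfies all the clues, so 2 ∈ A.

2: A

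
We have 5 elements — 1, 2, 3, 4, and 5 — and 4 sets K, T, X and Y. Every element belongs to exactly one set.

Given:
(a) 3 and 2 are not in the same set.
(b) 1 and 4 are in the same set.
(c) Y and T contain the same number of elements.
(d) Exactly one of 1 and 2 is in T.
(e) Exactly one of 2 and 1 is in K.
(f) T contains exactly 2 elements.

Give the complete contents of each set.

K = {2}; T = {1, 4}; X = {}; Y = {3, 5}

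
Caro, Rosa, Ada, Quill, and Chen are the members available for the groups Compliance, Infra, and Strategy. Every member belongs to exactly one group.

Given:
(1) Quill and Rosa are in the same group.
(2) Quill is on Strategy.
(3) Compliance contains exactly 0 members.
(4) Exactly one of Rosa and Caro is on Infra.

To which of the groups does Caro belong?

Caro: Infra

From (2): Quill ∈ Strategy.
(1): Rosa matches Quill: Rosa ∉ Compliance.
(1): Rosa matches Quill: Rosa ∉ Infra.
(1): Rosa matches Quill: Rosa ∈ Strategy.
(3): Compliance already has 0, so the rest are out.
(4) (exactly one): Caro ∈ Infra.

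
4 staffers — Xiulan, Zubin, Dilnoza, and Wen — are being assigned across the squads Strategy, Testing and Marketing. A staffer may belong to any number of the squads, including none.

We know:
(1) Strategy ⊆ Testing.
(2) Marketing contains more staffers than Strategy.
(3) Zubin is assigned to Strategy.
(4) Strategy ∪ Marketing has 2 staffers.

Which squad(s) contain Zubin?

Zubin: Marketing, Strategy, Testing

From (3): Zubin ∈ Strategy.
(1) with Zubin ∈ Strategy: Zubin ∈ Testing.
Suppose Zubin ∉ Marketing: no assignment then satisfies all the clues, so Zubin ∈ Marketing.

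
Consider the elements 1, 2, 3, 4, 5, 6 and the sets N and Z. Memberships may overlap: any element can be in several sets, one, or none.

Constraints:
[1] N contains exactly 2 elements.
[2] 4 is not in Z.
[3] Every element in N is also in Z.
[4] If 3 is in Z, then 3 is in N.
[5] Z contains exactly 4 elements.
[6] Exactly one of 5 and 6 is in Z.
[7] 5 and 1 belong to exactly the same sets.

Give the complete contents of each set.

N = {2, 3}; Z = {1, 2, 3, 5}

From (2): 4 ∉ Z.
(3) contrapositive: 4 ∉ N.
Suppose 1 ∈ N: no assignment then satisfies all the clues, so 1 ∉ N.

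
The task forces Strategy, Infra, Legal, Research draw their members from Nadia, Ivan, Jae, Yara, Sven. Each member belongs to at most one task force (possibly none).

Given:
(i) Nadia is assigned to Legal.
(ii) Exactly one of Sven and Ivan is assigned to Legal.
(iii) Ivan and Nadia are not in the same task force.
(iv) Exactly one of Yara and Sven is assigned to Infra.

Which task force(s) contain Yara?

Yara: Infra

From (i): Nadia ∈ Legal.
(iii): Ivan ∉ Legal.
(ii) (exactly one): Sven ∈ Legal.
(iv) (exactly one): Yara ∈ Infra.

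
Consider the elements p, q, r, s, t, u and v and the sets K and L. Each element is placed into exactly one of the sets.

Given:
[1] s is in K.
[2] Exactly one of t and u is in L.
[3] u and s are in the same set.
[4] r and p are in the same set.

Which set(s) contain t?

From (1): s ∈ K.
(3): u matches s: u ∈ K.
(2) (exactly one): t ∈ L.

t: L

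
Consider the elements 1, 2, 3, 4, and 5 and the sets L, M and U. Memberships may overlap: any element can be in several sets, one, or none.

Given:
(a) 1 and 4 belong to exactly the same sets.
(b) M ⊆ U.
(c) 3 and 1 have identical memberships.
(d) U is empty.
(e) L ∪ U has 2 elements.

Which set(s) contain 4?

(d): U already has 0, so the rest are out.
(b) contrapositive: 1 ∉ M.
(b) contrapositive: 2 ∉ M.
(b) contrapositive: 3 ∉ M.
(b) contrapositive: 4 ∉ M.
(b) contrapositive: 5 ∉ M.
Suppose 4 ∈ L: no assignment then satisfies all the clues, so 4 ∉ L.

4: none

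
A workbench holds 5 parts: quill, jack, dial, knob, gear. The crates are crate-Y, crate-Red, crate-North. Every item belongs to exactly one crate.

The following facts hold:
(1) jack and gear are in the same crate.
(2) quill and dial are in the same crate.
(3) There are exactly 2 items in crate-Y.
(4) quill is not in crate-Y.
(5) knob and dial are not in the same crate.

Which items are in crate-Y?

From (4): quill ∉ crate-Y.
(2): dial matches quill: dial ∉ crate-Y.
Suppose jack ∉ crate-Y: no assignment then satisfies all the clues, so jack ∈ crate-Y.

crate-Y = {gear, jack}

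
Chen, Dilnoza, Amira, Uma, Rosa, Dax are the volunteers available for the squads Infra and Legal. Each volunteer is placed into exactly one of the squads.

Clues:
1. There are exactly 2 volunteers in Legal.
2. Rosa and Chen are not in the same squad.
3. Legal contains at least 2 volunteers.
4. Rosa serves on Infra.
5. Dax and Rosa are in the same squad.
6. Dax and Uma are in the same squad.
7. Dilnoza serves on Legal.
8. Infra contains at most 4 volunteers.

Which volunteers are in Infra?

Infra = {Amira, Dax, Rosa, Uma}

From (4): Rosa ∈ Infra.
From (7): Dilnoza ∈ Legal.
(2): Chen ∉ Infra.
(5): Dax matches Rosa: Dax ∈ Infra.
(6): Uma matches Dax: Uma ∈ Infra.
Only one squad left: Chen ∈ Legal.
(1): Legal already has 2, so the rest are out.
Only one squad left: Amira ∈ Infra.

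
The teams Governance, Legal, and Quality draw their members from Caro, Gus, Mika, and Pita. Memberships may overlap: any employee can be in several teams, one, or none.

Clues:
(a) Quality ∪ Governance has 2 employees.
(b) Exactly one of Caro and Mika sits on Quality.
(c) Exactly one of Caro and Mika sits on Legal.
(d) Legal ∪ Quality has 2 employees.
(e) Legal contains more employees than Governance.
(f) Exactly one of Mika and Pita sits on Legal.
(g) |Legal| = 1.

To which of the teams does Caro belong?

Caro: none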